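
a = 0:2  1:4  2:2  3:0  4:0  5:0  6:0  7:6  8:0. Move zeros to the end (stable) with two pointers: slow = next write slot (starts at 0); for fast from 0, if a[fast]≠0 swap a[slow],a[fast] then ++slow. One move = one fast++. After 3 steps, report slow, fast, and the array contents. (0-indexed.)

slow=0 fast=0: a[fast]=2≠0 swap→a[0]=2, slow++,fast++
slow=1 fast=1: a[fast]=4≠0 swap→a[1]=4, slow++,fast++
slow=2 fast=2: a[fast]=2≠0 swap→a[2]=2, slow++,fast++

slow=3, fast=3, a=[2, 4, 2, 0, 0, 0, 0, 6, 0]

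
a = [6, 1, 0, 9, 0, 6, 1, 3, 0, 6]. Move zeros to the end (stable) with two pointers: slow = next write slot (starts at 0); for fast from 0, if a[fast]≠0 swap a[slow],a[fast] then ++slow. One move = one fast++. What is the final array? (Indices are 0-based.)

[6, 1, 9, 6, 1, 3, 6, 0, 0, 0]

slow=0 fast=0: a[fast]=6≠0 swap→a[0]=6, slow++,fast++
slow=1 fast=1: a[fast]=1≠0 swap→a[1]=1, slow++,fast++
slow=2 fast=2: a[fast]=0, fast++
slow=2 fast=3: a[fast]=9≠0 swap→a[2]=9, slow++,fast++
slow=3 fast=4: a[fast]=0, fast++
slow=3 fast=5: a[fast]=6≠0 swap→a[3]=6, slow++,fast++
slow=4 fast=6: a[fast]=1≠0 swap→a[4]=1, slow++,fast++
slow=5 fast=7: a[fast]=3≠0 swap→a[5]=3, slow++,fast++
slow=6 fast=8: a[fast]=0, fast++
slow=6 fast=9: a[fast]=6≠0 swap→a[6]=6, slow++,fast++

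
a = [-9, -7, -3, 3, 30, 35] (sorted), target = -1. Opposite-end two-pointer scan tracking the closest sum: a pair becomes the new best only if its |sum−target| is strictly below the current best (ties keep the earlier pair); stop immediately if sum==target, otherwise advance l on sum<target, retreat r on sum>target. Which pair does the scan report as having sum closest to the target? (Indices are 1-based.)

[1,6] -9+35=26 d=27 * → r--
[1,5] -9+30=21 d=22 * → r--
[1,4] -9+3=-6 d=5 * → l++
[2,4] -7+3=-4 d=3 * → l++
[3,4] -3+3=0 d=1 * → r--

pair (-3, 3) with sum 0 (|Δ|=1)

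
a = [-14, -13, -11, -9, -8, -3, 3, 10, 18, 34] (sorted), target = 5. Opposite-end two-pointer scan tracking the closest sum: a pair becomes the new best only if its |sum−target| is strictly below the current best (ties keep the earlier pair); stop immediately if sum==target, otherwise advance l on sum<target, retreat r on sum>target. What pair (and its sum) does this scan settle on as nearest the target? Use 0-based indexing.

pair (-13, 18) with sum 5 (|Δ|=0)

[0,9] -14+34=20 d=15 * → r--
[0,8] -14+18=4 d=1 * → l++
[1,8] -13+18=5 d=0 * → stop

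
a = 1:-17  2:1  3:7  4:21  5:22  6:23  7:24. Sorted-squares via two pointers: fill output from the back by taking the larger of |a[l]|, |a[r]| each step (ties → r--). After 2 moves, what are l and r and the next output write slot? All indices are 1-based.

l=1 r=7: |-17|<=|24| out[7]=576, r--
l=1 r=6: |-17|<=|23| out[6]=529, r--

l=1, r=5, next write slot=5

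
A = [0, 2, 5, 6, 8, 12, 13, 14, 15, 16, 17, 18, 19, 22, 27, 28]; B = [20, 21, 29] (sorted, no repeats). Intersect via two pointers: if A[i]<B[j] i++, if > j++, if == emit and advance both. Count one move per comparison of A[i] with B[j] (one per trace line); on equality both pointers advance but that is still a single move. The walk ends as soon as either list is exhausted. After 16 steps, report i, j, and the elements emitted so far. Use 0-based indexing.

i=14, j=2, emitted=[]

i=0 j=0: 0<20, i++
i=1 j=0: 2<20, i++
i=2 j=0: 5<20, i++
i=3 j=0: 6<20, i++
i=4 j=0: 8<20, i++
i=5 j=0: 12<20, i++
i=6 j=0: 13<20, i++
i=7 j=0: 14<20, i++
i=8 j=0: 15<20, i++
i=9 j=0: 16<20, i++
i=10 j=0: 17<20, i++
i=11 j=0: 18<20, i++
i=12 j=0: 19<20, i++
i=13 j=0: 22>20, j++
i=13 j=1: 22>21, j++
i=13 j=2: 22<29, i++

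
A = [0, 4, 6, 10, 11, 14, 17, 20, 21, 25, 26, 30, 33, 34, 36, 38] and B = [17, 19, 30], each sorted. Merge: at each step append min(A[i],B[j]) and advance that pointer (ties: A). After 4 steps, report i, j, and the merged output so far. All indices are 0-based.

i=0 j=0: A[i]=0<=B[j]=17 take 0, i++
i=1 j=0: A[i]=4<=B[j]=17 take 4, i++
i=2 j=0: A[i]=6<=B[j]=17 take 6, i++
i=3 j=0: A[i]=10<=B[j]=17 take 10, i++

i=4, j=0, merged so far=[0, 4, 6, 10]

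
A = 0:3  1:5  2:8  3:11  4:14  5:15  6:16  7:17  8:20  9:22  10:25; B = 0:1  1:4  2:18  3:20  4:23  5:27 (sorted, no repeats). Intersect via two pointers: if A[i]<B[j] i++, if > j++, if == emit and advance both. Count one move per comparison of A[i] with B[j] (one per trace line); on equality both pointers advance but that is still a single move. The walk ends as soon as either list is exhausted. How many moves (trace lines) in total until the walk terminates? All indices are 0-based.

15 moves

[i=0,j=0] 3>1 → j++
[i=0,j=1] 3<4 → i++
[i=1,j=1] 5>4 → j++
[i=1,j=2] 5<18 → i++
[i=2,j=2] 8<18 → i++
[i=3,j=2] 11<18 → i++
[i=4,j=2] 14<18 → i++
[i=5,j=2] 15<18 → i++
[i=6,j=2] 16<18 → i++
[i=7,j=2] 17<18 → i++
[i=8,j=2] 20>18 → j++
[i=8,j=3] 20==20 emit → i++,j++
[i=9,j=4] 22<23 → i++
[i=10,j=4] 25>23 → j++
[i=10,j=5] 25<27 → i++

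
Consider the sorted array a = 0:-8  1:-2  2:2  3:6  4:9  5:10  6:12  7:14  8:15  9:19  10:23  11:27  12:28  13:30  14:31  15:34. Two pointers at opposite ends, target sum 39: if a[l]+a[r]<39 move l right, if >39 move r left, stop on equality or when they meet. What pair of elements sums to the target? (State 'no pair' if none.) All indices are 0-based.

[0,15] -8+34=26 <39 → l++
[1,15] -2+34=32 <39 → l++
[2,15] 2+34=36 <39 → l++
[3,15] 6+34=40 >39 → r--
[3,14] 6+31=37 <39 → l++
[4,14] 9+31=40 >39 → r--
[4,13] 9+30=39 → found

(9, 30)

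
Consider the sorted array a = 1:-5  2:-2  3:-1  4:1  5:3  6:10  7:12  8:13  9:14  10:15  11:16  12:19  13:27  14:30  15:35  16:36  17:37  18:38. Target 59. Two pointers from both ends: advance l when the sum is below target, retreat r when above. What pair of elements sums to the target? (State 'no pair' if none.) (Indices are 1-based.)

l=1 r=18: -5+38=33 <59, l++
l=2 r=18: -2+38=36 <59, l++
l=3 r=18: -1+38=37 <59, l++
l=4 r=18: 1+38=39 <59, l++
l=5 r=18: 3+38=41 <59, l++
l=6 r=18: 10+38=48 <59, l++
l=7 r=18: 12+38=50 <59, l++
l=8 r=18: 13+38=51 <59, l++
l=9 r=18: 14+38=52 <59, l++
l=10 r=18: 15+38=53 <59, l++
l=11 r=18: 16+38=54 <59, l++
l=12 r=18: 19+38=57 <59, l++
l=13 r=18: 27+38=65 >59, r--
l=13 r=17: 27+37=64 >59, r--
l=13 r=16: 27+36=63 >59, r--
l=13 r=15: 27+35=62 >59, r--
l=13 r=14: 27+30=57 <59, l++

no pair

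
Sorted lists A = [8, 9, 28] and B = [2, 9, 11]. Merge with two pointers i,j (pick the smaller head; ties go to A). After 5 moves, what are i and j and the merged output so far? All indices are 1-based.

[i=1,j=1] A[i]=8>B[j]=2 take 2 → j++
[i=1,j=2] A[i]=8<=B[j]=9 take 8 → i++
[i=2,j=2] A[i]=9<=B[j]=9 take 9 → i++
[i=3,j=2] A[i]=28>B[j]=9 take 9 → j++
[i=3,j=3] A[i]=28>B[j]=11 take 11 → j++

i=3, j=4, merged so far=[2, 8, 9, 9, 11]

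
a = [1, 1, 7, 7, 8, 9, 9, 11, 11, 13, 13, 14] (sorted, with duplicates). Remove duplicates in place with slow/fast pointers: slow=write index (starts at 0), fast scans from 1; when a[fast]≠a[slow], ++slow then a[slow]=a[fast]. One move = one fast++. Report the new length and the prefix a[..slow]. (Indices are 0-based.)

slow=0 fast=1: a[fast]=1=a[slow] dup, fast++
slow=0 fast=2: a[fast]=7≠a[slow]=1 write a[1]=7, slow++,fast++
slow=1 fast=3: a[fast]=7=a[slow] dup, fast++
slow=1 fast=4: a[fast]=8≠a[slow]=7 write a[2]=8, slow++,fast++
slow=2 fast=5: a[fast]=9≠a[slow]=8 write a[3]=9, slow++,fast++
slow=3 fast=6: a[fast]=9=a[slow] dup, fast++
slow=3 fast=7: a[fast]=11≠a[slow]=9 write a[4]=11, slow++,fast++
slow=4 fast=8: a[fast]=11=a[slow] dup, fast++
slow=4 fast=9: a[fast]=13≠a[slow]=11 write a[5]=13, slow++,fast++
slow=5 fast=10: a[fast]=13=a[slow] dup, fast++
slow=5 fast=11: a[fast]=14≠a[slow]=13 write a[6]=14, slow++,fast++

length 7; prefix = [1, 7, 8, 9, 11, 13, 14]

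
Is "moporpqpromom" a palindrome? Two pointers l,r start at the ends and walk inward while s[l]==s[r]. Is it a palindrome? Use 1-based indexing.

not a palindrome (mismatch at 3,11)

l=1 r=13: 'm'=='m', l++,r--
l=2 r=12: 'o'=='o', l++,r--
l=3 r=11: 'p'!='m', stop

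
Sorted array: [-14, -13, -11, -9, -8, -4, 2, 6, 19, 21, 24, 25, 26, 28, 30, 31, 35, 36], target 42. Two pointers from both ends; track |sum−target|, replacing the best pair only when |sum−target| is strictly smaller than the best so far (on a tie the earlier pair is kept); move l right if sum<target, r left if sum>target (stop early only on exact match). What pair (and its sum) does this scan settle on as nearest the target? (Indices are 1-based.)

l=1 r=18: -14+36=22 d=20 *, l++
l=2 r=18: -13+36=23 d=19 *, l++
l=3 r=18: -11+36=25 d=17 *, l++
l=4 r=18: -9+36=27 d=15 *, l++
l=5 r=18: -8+36=28 d=14 *, l++
l=6 r=18: -4+36=32 d=10 *, l++
l=7 r=18: 2+36=38 d=4 *, l++
l=8 r=18: 6+36=42 d=0 *, stop

pair (6, 36) with sum 42 (|Δ|=0)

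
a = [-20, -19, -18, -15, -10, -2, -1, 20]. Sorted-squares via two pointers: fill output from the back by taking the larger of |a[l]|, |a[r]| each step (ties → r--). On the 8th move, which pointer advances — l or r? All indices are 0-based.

l=0 r=7: |-20|<=|20| out[7]=400, r--
l=0 r=6: |-20|>|-1| out[6]=400, l++
l=1 r=6: |-19|>|-1| out[5]=361, l++
l=2 r=6: |-18|>|-1| out[4]=324, l++
l=3 r=6: |-15|>|-1| out[3]=225, l++
l=4 r=6: |-10|>|-1| out[2]=100, l++
l=5 r=6: |-2|>|-1| out[1]=4, l++
l=6 r=6: |-1|<=|-1| out[0]=1, r--

r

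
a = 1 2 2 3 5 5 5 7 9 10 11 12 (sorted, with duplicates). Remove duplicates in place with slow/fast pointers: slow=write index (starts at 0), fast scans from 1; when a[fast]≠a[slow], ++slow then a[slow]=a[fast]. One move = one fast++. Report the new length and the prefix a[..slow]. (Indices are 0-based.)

(s=0,f=1) a[fast]=2≠a[slow]=1 write a[1]=2 → slow++,fast++
(s=1,f=2) a[fast]=2=a[slow] dup → fast++
(s=1,f=3) a[fast]=3≠a[slow]=2 write a[2]=3 → slow++,fast++
(s=2,f=4) a[fast]=5≠a[slow]=3 write a[3]=5 → slow++,fast++
(s=3,f=5) a[fast]=5=a[slow] dup → fast++
(s=3,f=6) a[fast]=5=a[slow] dup → fast++
(s=3,f=7) a[fast]=7≠a[slow]=5 write a[4]=7 → slow++,fast++
(s=4,f=8) a[fast]=9≠a[slow]=7 write a[5]=9 → slow++,fast++
(s=5,f=9) a[fast]=10≠a[slow]=9 write a[6]=10 → slow++,fast++
(s=6,f=10) a[fast]=11≠a[slow]=10 write a[7]=11 → slow++,fast++
(s=7,f=11) a[fast]=12≠a[slow]=11 write a[8]=12 → slow++,fast++

length 9; prefix = [1, 2, 3, 5, 7, 9, 10, 11, 12]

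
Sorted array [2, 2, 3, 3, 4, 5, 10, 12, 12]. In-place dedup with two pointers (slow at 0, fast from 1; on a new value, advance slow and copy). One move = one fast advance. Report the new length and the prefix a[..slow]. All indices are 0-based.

length 6; prefix = [2, 3, 4, 5, 10, 12]

(s=0,f=1) a[fast]=2=a[slow] dup → fast++
(s=0,f=2) a[fast]=3≠a[slow]=2 write a[1]=3 → slow++,fast++
(s=1,f=3) a[fast]=3=a[slow] dup → fast++
(s=1,f=4) a[fast]=4≠a[slow]=3 write a[2]=4 → slow++,fast++
(s=2,f=5) a[fast]=5≠a[slow]=4 write a[3]=5 → slow++,fast++
(s=3,f=6) a[fast]=10≠a[slow]=5 write a[4]=10 → slow++,fast++
(s=4,f=7) a[fast]=12≠a[slow]=10 write a[5]=12 → slow++,fast++
(s=5,f=8) a[fast]=12=a[slow] dup → fast++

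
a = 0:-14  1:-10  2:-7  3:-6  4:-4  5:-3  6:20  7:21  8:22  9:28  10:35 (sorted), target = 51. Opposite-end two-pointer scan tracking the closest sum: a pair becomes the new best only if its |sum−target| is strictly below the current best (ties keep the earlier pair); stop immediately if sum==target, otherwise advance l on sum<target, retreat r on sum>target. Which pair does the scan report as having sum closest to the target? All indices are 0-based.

[0,10] -14+35=21 d=30 * → l++
[1,10] -10+35=25 d=26 * → l++
[2,10] -7+35=28 d=23 * → l++
[3,10] -6+35=29 d=22 * → l++
[4,10] -4+35=31 d=20 * → l++
[5,10] -3+35=32 d=19 * → l++
[6,10] 20+35=55 d=4 * → r--
[6,9] 20+28=48 d=3 * → l++
[7,9] 21+28=49 d=2 * → l++
[8,9] 22+28=50 d=1 * → l++

pair (22, 28) with sum 50 (|Δ|=1)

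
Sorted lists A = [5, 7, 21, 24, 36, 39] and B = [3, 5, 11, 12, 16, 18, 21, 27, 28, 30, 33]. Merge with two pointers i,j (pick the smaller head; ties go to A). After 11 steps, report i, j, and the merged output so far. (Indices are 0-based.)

i=4, j=7, merged so far=[3, 5, 5, 7, 11, 12, 16, 18, 21, 21, 24]

[i=0,j=0] A[i]=5>B[j]=3 take 3 → j++
[i=0,j=1] A[i]=5<=B[j]=5 take 5 → i++
[i=1,j=1] A[i]=7>B[j]=5 take 5 → j++
[i=1,j=2] A[i]=7<=B[j]=11 take 7 → i++
[i=2,j=2] A[i]=21>B[j]=11 take 11 → j++
[i=2,j=3] A[i]=21>B[j]=12 take 12 → j++
[i=2,j=4] A[i]=21>B[j]=16 take 16 → j++
[i=2,j=5] A[i]=21>B[j]=18 take 18 → j++
[i=2,j=6] A[i]=21<=B[j]=21 take 21 → i++
[i=3,j=6] A[i]=24>B[j]=21 take 21 → j++
[i=3,j=7] A[i]=24<=B[j]=27 take 24 → i++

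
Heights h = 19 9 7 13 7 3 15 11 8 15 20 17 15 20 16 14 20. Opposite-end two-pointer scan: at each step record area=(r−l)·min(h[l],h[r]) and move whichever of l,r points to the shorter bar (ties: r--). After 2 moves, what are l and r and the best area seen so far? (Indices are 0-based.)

[0,16] min(19,20)*16=304 best=304 * → l++
[1,16] min(9,20)*15=135 best=304 → l++

l=2, r=16, best area=304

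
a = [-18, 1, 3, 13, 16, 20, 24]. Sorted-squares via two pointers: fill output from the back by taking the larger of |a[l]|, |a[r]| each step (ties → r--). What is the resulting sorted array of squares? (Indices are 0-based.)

l=0 r=6: |-18|<=|24| out[6]=576, r--
l=0 r=5: |-18|<=|20| out[5]=400, r--
l=0 r=4: |-18|>|16| out[4]=324, l++
l=1 r=4: |1|<=|16| out[3]=256, r--
l=1 r=3: |1|<=|13| out[2]=169, r--
l=1 r=2: |1|<=|3| out[1]=9, r--
l=1 r=1: |1|<=|1| out[0]=1, r--

[1, 9, 169, 256, 324, 400, 576]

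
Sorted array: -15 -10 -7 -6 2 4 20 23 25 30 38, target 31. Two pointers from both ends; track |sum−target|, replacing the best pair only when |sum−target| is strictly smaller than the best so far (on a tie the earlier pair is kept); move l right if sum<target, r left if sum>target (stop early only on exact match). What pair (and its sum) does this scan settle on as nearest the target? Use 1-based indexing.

pair (-7, 38) with sum 31 (|Δ|=0)

l=1 r=11: -15+38=23 d=8 *, l++
l=2 r=11: -10+38=28 d=3 *, l++
l=3 r=11: -7+38=31 d=0 *, stop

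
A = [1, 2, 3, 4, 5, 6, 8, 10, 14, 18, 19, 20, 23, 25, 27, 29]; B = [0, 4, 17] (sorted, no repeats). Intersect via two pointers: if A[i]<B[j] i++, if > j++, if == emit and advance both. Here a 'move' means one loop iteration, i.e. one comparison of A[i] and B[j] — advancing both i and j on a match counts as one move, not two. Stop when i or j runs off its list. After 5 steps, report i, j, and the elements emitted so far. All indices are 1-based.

[i=1,j=1] 1>0 → j++
[i=1,j=2] 1<4 → i++
[i=2,j=2] 2<4 → i++
[i=3,j=2] 3<4 → i++
[i=4,j=2] 4==4 emit → i++,j++

i=5, j=3, emitted=[4]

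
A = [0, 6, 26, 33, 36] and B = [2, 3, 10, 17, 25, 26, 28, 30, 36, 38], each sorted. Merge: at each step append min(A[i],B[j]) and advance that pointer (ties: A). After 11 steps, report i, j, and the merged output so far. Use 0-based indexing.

[i=0,j=0] A[i]=0<=B[j]=2 take 0 → i++
[i=1,j=0] A[i]=6>B[j]=2 take 2 → j++
[i=1,j=1] A[i]=6>B[j]=3 take 3 → j++
[i=1,j=2] A[i]=6<=B[j]=10 take 6 → i++
[i=2,j=2] A[i]=26>B[j]=10 take 10 → j++
[i=2,j=3] A[i]=26>B[j]=17 take 17 → j++
[i=2,j=4] A[i]=26>B[j]=25 take 25 → j++
[i=2,j=5] A[i]=26<=B[j]=26 take 26 → i++
[i=3,j=5] A[i]=33>B[j]=26 take 26 → j++
[i=3,j=6] A[i]=33>B[j]=28 take 28 → j++
[i=3,j=7] A[i]=33>B[j]=30 take 30 → j++

i=3, j=8, merged so far=[0, 2, 3, 6, 10, 17, 25, 26, 26, 28, 30]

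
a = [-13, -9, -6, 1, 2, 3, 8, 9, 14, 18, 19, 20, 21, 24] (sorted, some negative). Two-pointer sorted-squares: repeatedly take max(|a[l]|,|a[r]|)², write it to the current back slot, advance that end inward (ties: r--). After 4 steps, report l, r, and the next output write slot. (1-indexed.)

l=1, r=10, next write slot=10

l=1 r=14: |-13|<=|24| out[14]=576, r--
l=1 r=13: |-13|<=|21| out[13]=441, r--
l=1 r=12: |-13|<=|20| out[12]=400, r--
l=1 r=11: |-13|<=|19| out[11]=361, r--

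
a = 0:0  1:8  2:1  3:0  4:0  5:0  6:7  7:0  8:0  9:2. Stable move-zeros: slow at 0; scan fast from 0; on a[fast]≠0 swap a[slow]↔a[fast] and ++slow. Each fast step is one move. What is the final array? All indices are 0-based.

(s=0,f=0) a[fast]=0 → fast++
(s=0,f=1) a[fast]=8≠0 swap→a[0]=8 → slow++,fast++
(s=1,f=2) a[fast]=1≠0 swap→a[1]=1 → slow++,fast++
(s=2,f=3) a[fast]=0 → fast++
(s=2,f=4) a[fast]=0 → fast++
(s=2,f=5) a[fast]=0 → fast++
(s=2,f=6) a[fast]=7≠0 swap→a[2]=7 → slow++,fast++
(s=3,f=7) a[fast]=0 → fast++
(s=3,f=8) a[fast]=0 → fast++
(s=3,f=9) a[fast]=2≠0 swap→a[3]=2 → slow++,fast++

[8, 1, 7, 2, 0, 0, 0, 0, 0, 0]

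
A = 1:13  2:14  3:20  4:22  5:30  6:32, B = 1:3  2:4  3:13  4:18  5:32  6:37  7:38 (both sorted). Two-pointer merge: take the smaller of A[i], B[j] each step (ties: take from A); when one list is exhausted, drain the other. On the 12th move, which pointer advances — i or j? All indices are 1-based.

j

[i=1,j=1] A[i]=13>B[j]=3 take 3 → j++
[i=1,j=2] A[i]=13>B[j]=4 take 4 → j++
[i=1,j=3] A[i]=13<=B[j]=13 take 13 → i++
[i=2,j=3] A[i]=14>B[j]=13 take 13 → j++
[i=2,j=4] A[i]=14<=B[j]=18 take 14 → i++
[i=3,j=4] A[i]=20>B[j]=18 take 18 → j++
[i=3,j=5] A[i]=20<=B[j]=32 take 20 → i++
[i=4,j=5] A[i]=22<=B[j]=32 take 22 → i++
[i=5,j=5] A[i]=30<=B[j]=32 take 30 → i++
[i=6,j=5] A[i]=32<=B[j]=32 take 32 → i++
[i=7,j=5] A done, take B[j]=32 → j++
[i=7,j=6] A done, take B[j]=37 → j++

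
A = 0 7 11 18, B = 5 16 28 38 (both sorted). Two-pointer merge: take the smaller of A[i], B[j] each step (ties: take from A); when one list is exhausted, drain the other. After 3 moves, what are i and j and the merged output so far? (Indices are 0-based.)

i=2, j=1, merged so far=[0, 5, 7]

i=0 j=0: A[i]=0<=B[j]=5 take 0, i++
i=1 j=0: A[i]=7>B[j]=5 take 5, j++
i=1 j=1: A[i]=7<=B[j]=16 take 7, i++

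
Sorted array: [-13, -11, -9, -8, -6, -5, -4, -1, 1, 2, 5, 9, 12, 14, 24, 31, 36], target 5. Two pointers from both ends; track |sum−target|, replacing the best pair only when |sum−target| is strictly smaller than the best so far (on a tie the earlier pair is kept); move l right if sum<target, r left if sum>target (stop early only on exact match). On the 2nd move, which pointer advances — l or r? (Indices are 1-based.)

[1,17] -13+36=23 d=18 * → r--
[1,16] -13+31=18 d=13 * → r--

r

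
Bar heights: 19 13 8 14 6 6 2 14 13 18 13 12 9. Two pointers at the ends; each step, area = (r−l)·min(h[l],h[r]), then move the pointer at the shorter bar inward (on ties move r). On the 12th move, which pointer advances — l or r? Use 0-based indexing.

r

[0,12] min(19,9)*12=108 best=108 * → r--
[0,11] min(19,12)*11=132 best=132 * → r--
[0,10] min(19,13)*10=130 best=132 → r--
[0,9] min(19,18)*9=162 best=162 * → r--
[0,8] min(19,13)*8=104 best=162 → r--
[0,7] min(19,14)*7=98 best=162 → r--
[0,6] min(19,2)*6=12 best=162 → r--
[0,5] min(19,6)*5=30 best=162 → r--
[0,4] min(19,6)*4=24 best=162 → r--
[0,3] min(19,14)*3=42 best=162 → r--
[0,2] min(19,8)*2=16 best=162 → r--
[0,1] min(19,13)*1=13 best=162 → r--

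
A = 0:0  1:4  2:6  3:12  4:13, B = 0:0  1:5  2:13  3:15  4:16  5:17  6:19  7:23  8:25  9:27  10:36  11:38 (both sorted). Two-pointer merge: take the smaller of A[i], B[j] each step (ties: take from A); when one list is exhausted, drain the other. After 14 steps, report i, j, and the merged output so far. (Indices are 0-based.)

i=5, j=9, merged so far=[0, 0, 4, 5, 6, 12, 13, 13, 15, 16, 17, 19, 23, 25]

[i=0,j=0] A[i]=0<=B[j]=0 take 0 → i++
[i=1,j=0] A[i]=4>B[j]=0 take 0 → j++
[i=1,j=1] A[i]=4<=B[j]=5 take 4 → i++
[i=2,j=1] A[i]=6>B[j]=5 take 5 → j++
[i=2,j=2] A[i]=6<=B[j]=13 take 6 → i++
[i=3,j=2] A[i]=12<=B[j]=13 take 12 → i++
[i=4,j=2] A[i]=13<=B[j]=13 take 13 → i++
[i=5,j=2] A done, take B[j]=13 → j++
[i=5,j=3] A done, take B[j]=15 → j++
[i=5,j=4] A done, take B[j]=16 → j++
[i=5,j=5] A done, take B[j]=17 → j++
[i=5,j=6] A done, take B[j]=19 → j++
[i=5,j=7] A done, take B[j]=23 → j++
[i=5,j=8] A done, take B[j]=25 → j++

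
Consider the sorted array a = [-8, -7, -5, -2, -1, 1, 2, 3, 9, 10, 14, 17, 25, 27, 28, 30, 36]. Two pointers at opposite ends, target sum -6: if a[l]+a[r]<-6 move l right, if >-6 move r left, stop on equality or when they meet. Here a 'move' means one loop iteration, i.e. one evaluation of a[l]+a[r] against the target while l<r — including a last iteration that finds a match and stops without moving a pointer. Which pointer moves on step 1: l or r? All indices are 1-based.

[1,17] -8+36=28 >-6 → r--

r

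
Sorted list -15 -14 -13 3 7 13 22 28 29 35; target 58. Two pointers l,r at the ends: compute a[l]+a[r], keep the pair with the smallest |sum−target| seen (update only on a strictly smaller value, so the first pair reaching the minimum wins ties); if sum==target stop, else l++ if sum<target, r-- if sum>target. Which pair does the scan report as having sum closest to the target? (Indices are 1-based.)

l=1 r=10: -15+35=20 d=38 *, l++
l=2 r=10: -14+35=21 d=37 *, l++
l=3 r=10: -13+35=22 d=36 *, l++
l=4 r=10: 3+35=38 d=20 *, l++
l=5 r=10: 7+35=42 d=16 *, l++
l=6 r=10: 13+35=48 d=10 *, l++
l=7 r=10: 22+35=57 d=1 *, l++
l=8 r=10: 28+35=63 d=5, r--
l=8 r=9: 28+29=57 d=1, l++

pair (22, 35) with sum 57 (|Δ|=1)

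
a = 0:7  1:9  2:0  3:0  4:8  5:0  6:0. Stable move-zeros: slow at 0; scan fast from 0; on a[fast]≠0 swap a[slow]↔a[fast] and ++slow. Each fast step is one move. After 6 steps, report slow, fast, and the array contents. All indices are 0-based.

(s=0,f=0) a[fast]=7≠0 swap→a[0]=7 → slow++,fast++
(s=1,f=1) a[fast]=9≠0 swap→a[1]=9 → slow++,fast++
(s=2,f=2) a[fast]=0 → fast++
(s=2,f=3) a[fast]=0 → fast++
(s=2,f=4) a[fast]=8≠0 swap→a[2]=8 → slow++,fast++
(s=3,f=5) a[fast]=0 → fast++

slow=3, fast=6, a=[7, 9, 8, 0, 0, 0, 0]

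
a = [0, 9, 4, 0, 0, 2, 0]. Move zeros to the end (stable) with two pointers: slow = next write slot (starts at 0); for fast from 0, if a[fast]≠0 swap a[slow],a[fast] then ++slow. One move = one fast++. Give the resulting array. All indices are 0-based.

slow=0 fast=0: a[fast]=0, fast++
slow=0 fast=1: a[fast]=9≠0 swap→a[0]=9, slow++,fast++
slow=1 fast=2: a[fast]=4≠0 swap→a[1]=4, slow++,fast++
slow=2 fast=3: a[fast]=0, fast++
slow=2 fast=4: a[fast]=0, fast++
slow=2 fast=5: a[fast]=2≠0 swap→a[2]=2, slow++,fast++
slow=3 fast=6: a[fast]=0, fast++

[9, 4, 2, 0, 0, 0, 0]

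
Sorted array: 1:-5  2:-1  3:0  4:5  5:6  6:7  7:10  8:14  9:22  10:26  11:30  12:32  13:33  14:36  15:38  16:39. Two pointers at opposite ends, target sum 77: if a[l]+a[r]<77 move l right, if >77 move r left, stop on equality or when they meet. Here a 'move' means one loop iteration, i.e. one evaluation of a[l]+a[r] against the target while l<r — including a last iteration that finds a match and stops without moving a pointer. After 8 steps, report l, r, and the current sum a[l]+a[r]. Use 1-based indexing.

l=1 r=16: -5+39=34 <77, l++
l=2 r=16: -1+39=38 <77, l++
l=3 r=16: 0+39=39 <77, l++
l=4 r=16: 5+39=44 <77, l++
l=5 r=16: 6+39=45 <77, l++
l=6 r=16: 7+39=46 <77, l++
l=7 r=16: 10+39=49 <77, l++
l=8 r=16: 14+39=53 <77, l++

l=9, r=16, sum=61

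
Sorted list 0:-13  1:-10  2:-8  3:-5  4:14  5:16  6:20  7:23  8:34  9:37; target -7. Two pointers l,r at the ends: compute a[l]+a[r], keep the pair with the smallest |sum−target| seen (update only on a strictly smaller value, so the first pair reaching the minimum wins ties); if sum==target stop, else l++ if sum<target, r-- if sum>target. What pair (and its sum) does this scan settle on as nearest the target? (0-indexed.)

pair (-8, -5) with sum -13 (|Δ|=6)

[0,9] -13+37=24 d=31 * → r--
[0,8] -13+34=21 d=28 * → r--
[0,7] -13+23=10 d=17 * → r--
[0,6] -13+20=7 d=14 * → r--
[0,5] -13+16=3 d=10 * → r--
[0,4] -13+14=1 d=8 * → r--
[0,3] -13+-5=-18 d=11 → l++
[1,3] -10+-5=-15 d=8 → l++
[2,3] -8+-5=-13 d=6 * → l++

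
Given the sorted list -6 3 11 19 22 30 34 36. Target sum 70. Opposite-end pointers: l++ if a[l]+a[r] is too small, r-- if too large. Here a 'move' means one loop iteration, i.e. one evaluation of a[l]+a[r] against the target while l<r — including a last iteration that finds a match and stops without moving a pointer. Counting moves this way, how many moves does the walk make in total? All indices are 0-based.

l=0 r=7: -6+36=30 <70, l++
l=1 r=7: 3+36=39 <70, l++
l=2 r=7: 11+36=47 <70, l++
l=3 r=7: 19+36=55 <70, l++
l=4 r=7: 22+36=58 <70, l++
l=5 r=7: 30+36=66 <70, l++
l=6 r=7: 34+36=70, found

7 moves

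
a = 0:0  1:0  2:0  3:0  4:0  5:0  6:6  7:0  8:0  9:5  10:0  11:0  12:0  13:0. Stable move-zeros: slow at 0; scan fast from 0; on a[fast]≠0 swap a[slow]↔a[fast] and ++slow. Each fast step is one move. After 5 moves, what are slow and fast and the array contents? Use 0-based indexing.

slow=0, fast=5, a=[0, 0, 0, 0, 0, 0, 6, 0, 0, 5, 0, 0, 0, 0]

slow=0 fast=0: a[fast]=0, fast++
slow=0 fast=1: a[fast]=0, fast++
slow=0 fast=2: a[fast]=0, fast++
slow=0 fast=3: a[fast]=0, fast++
slow=0 fast=4: a[fast]=0, fast++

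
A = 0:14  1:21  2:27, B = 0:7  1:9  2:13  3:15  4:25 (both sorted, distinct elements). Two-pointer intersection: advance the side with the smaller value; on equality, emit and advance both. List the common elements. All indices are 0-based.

i=0 j=0: 14>7, j++
i=0 j=1: 14>9, j++
i=0 j=2: 14>13, j++
i=0 j=3: 14<15, i++
i=1 j=3: 21>15, j++
i=1 j=4: 21<25, i++
i=2 j=4: 27>25, j++

intersection = []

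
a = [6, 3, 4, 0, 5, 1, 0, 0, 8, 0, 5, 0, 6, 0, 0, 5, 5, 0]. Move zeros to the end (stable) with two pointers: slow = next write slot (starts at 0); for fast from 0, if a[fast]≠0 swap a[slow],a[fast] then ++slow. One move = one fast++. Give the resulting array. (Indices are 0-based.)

[6, 3, 4, 5, 1, 8, 5, 6, 5, 5, 0, 0, 0, 0, 0, 0, 0, 0]

(s=0,f=0) a[fast]=6≠0 swap→a[0]=6 → slow++,fast++
(s=1,f=1) a[fast]=3≠0 swap→a[1]=3 → slow++,fast++
(s=2,f=2) a[fast]=4≠0 swap→a[2]=4 → slow++,fast++
(s=3,f=3) a[fast]=0 → fast++
(s=3,f=4) a[fast]=5≠0 swap→a[3]=5 → slow++,fast++
(s=4,f=5) a[fast]=1≠0 swap→a[4]=1 → slow++,fast++
(s=5,f=6) a[fast]=0 → fast++
(s=5,f=7) a[fast]=0 → fast++
(s=5,f=8) a[fast]=8≠0 swap→a[5]=8 → slow++,fast++
(s=6,f=9) a[fast]=0 → fast++
(s=6,f=10) a[fast]=5≠0 swap→a[6]=5 → slow++,fast++
(s=7,f=11) a[fast]=0 → fast++
(s=7,f=12) a[fast]=6≠0 swap→a[7]=6 → slow++,fast++
(s=8,f=13) a[fast]=0 → fast++
(s=8,f=14) a[fast]=0 → fast++
(s=8,f=15) a[fast]=5≠0 swap→a[8]=5 → slow++,fast++
(s=9,f=16) a[fast]=5≠0 swap→a[9]=5 → slow++,fast++
(s=10,f=17) a[fast]=0 → fast++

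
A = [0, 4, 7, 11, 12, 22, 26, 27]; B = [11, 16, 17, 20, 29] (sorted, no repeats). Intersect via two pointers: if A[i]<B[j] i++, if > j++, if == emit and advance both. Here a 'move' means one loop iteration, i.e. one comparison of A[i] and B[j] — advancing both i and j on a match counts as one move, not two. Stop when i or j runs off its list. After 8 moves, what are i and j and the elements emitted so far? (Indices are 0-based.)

i=5, j=4, emitted=[11]

i=0 j=0: 0<11, i++
i=1 j=0: 4<11, i++
i=2 j=0: 7<11, i++
i=3 j=0: 11==11 emit, i++,j++
i=4 j=1: 12<16, i++
i=5 j=1: 22>16, j++
i=5 j=2: 22>17, j++
i=5 j=3: 22>20, j++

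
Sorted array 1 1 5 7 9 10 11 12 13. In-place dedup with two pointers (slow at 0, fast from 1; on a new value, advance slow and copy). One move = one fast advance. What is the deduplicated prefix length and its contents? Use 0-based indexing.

length 8; prefix = [1, 5, 7, 9, 10, 11, 12, 13]

slow=0 fast=1: a[fast]=1=a[slow] dup, fast++
slow=0 fast=2: a[fast]=5≠a[slow]=1 write a[1]=5, slow++,fast++
slow=1 fast=3: a[fast]=7≠a[slow]=5 write a[2]=7, slow++,fast++
slow=2 fast=4: a[fast]=9≠a[slow]=7 write a[3]=9, slow++,fast++
slow=3 fast=5: a[fast]=10≠a[slow]=9 write a[4]=10, slow++,fast++
slow=4 fast=6: a[fast]=11≠a[slow]=10 write a[5]=11, slow++,fast++
slow=5 fast=7: a[fast]=12≠a[slow]=11 write a[6]=12, slow++,fast++
slow=6 fast=8: a[fast]=13≠a[slow]=12 write a[7]=13, slow++,fast++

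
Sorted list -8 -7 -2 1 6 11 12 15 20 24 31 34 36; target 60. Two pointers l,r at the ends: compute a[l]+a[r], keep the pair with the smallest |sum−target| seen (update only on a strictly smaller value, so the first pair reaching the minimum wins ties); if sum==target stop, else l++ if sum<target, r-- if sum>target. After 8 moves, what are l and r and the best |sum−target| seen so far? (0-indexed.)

[0,12] -8+36=28 d=32 * → l++
[1,12] -7+36=29 d=31 * → l++
[2,12] -2+36=34 d=26 * → l++
[3,12] 1+36=37 d=23 * → l++
[4,12] 6+36=42 d=18 * → l++
[5,12] 11+36=47 d=13 * → l++
[6,12] 12+36=48 d=12 * → l++
[7,12] 15+36=51 d=9 * → l++

l=8, r=12, best |Δ|=9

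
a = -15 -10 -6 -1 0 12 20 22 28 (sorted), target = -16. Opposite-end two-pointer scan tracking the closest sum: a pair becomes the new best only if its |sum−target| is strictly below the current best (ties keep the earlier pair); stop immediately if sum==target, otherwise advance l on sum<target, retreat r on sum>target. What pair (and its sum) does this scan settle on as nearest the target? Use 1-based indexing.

l=1 r=9: -15+28=13 d=29 *, r--
l=1 r=8: -15+22=7 d=23 *, r--
l=1 r=7: -15+20=5 d=21 *, r--
l=1 r=6: -15+12=-3 d=13 *, r--
l=1 r=5: -15+0=-15 d=1 *, r--
l=1 r=4: -15+-1=-16 d=0 *, stop

pair (-15, -1) with sum -16 (|Δ|=0)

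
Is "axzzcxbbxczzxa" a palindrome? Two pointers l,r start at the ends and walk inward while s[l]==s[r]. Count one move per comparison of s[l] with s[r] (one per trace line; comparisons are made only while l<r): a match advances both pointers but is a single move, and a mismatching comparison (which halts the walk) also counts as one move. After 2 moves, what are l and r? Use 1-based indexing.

[1,14] 'a'=='a' → l++,r--
[2,13] 'x'=='x' → l++,r--

l=3, r=12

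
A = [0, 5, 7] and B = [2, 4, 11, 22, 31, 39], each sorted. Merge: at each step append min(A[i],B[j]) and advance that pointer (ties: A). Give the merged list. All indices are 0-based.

[0, 2, 4, 5, 7, 11, 22, 31, 39]

[i=0,j=0] A[i]=0<=B[j]=2 take 0 → i++
[i=1,j=0] A[i]=5>B[j]=2 take 2 → j++
[i=1,j=1] A[i]=5>B[j]=4 take 4 → j++
[i=1,j=2] A[i]=5<=B[j]=11 take 5 → i++
[i=2,j=2] A[i]=7<=B[j]=11 take 7 → i++
[i=3,j=2] A done, take B[j]=11 → j++
[i=3,j=3] A done, take B[j]=22 → j++
[i=3,j=4] A done, take B[j]=31 → j++
[i=3,j=5] A done, take B[j]=39 → j++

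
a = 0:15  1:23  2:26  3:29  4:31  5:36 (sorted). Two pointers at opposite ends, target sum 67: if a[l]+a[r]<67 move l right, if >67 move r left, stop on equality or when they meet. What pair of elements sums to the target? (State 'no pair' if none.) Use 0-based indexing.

(31, 36)

[0,5] 15+36=51 <67 → l++
[1,5] 23+36=59 <67 → l++
[2,5] 26+36=62 <67 → l++
[3,5] 29+36=65 <67 → l++
[4,5] 31+36=67 → found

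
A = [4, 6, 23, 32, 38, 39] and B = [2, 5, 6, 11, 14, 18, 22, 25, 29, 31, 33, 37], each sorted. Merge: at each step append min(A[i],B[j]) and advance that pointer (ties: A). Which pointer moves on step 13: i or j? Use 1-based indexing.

j

i=1 j=1: A[i]=4>B[j]=2 take 2, j++
i=1 j=2: A[i]=4<=B[j]=5 take 4, i++
i=2 j=2: A[i]=6>B[j]=5 take 5, j++
i=2 j=3: A[i]=6<=B[j]=6 take 6, i++
i=3 j=3: A[i]=23>B[j]=6 take 6, j++
i=3 j=4: A[i]=23>B[j]=11 take 11, j++
i=3 j=5: A[i]=23>B[j]=14 take 14, j++
i=3 j=6: A[i]=23>B[j]=18 take 18, j++
i=3 j=7: A[i]=23>B[j]=22 take 22, j++
i=3 j=8: A[i]=23<=B[j]=25 take 23, i++
i=4 j=8: A[i]=32>B[j]=25 take 25, j++
i=4 j=9: A[i]=32>B[j]=29 take 29, j++
i=4 j=10: A[i]=32>B[j]=31 take 31, j++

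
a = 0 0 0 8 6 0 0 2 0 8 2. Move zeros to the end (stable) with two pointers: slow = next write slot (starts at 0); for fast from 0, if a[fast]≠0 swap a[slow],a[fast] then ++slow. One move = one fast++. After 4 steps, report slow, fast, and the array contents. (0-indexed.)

slow=0 fast=0: a[fast]=0, fast++
slow=0 fast=1: a[fast]=0, fast++
slow=0 fast=2: a[fast]=0, fast++
slow=0 fast=3: a[fast]=8≠0 swap→a[0]=8, slow++,fast++

slow=1, fast=4, a=[8, 0, 0, 0, 6, 0, 0, 2, 0, 8, 2]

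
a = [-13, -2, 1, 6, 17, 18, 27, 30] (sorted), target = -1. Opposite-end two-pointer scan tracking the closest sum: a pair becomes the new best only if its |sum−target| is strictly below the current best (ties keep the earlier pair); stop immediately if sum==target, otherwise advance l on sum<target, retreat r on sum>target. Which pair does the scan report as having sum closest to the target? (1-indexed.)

pair (-2, 1) with sum -1 (|Δ|=0)

l=1 r=8: -13+30=17 d=18 *, r--
l=1 r=7: -13+27=14 d=15 *, r--
l=1 r=6: -13+18=5 d=6 *, r--
l=1 r=5: -13+17=4 d=5 *, r--
l=1 r=4: -13+6=-7 d=6, l++
l=2 r=4: -2+6=4 d=5, r--
l=2 r=3: -2+1=-1 d=0 *, stop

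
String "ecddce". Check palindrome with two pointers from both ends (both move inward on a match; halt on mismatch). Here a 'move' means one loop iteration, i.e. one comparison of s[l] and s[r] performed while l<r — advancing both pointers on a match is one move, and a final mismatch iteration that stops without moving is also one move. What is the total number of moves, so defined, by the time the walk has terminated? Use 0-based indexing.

[0,5] 'e'=='e' → l++,r--
[1,4] 'c'=='c' → l++,r--
[2,3] 'd'=='d' → l++,r--

3 moves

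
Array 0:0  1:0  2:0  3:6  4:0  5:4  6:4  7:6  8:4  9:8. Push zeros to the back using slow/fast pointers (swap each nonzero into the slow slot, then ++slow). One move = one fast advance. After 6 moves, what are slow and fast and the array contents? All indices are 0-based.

slow=0 fast=0: a[fast]=0, fast++
slow=0 fast=1: a[fast]=0, fast++
slow=0 fast=2: a[fast]=0, fast++
slow=0 fast=3: a[fast]=6≠0 swap→a[0]=6, slow++,fast++
slow=1 fast=4: a[fast]=0, fast++
slow=1 fast=5: a[fast]=4≠0 swap→a[1]=4, slow++,fast++

slow=2, fast=6, a=[6, 4, 0, 0, 0, 0, 4, 6, 4, 8]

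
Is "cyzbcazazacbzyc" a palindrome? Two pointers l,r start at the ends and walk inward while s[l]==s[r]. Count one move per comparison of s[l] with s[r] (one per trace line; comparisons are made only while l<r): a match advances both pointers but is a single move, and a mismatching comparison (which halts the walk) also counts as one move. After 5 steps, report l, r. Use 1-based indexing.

l=6, r=10

[1,15] 'c'=='c' → l++,r--
[2,14] 'y'=='y' → l++,r--
[3,13] 'z'=='z' → l++,r--
[4,12] 'b'=='b' → l++,r--
[5,11] 'c'=='c' → l++,r--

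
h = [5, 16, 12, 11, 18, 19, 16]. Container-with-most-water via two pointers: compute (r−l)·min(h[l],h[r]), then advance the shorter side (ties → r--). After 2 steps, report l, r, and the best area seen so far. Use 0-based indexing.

l=1, r=5, best area=80

l=0 r=6: min(5,16)*6=30 best=30 *, l++
l=1 r=6: min(16,16)*5=80 best=80 *, r--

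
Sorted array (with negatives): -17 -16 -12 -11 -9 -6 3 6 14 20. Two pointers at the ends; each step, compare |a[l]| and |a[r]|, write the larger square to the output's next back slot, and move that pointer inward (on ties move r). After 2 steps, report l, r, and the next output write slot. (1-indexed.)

[1,10] |-17|<=|20| out[10]=400 → r--
[1,9] |-17|>|14| out[9]=289 → l++

l=2, r=9, next write slot=8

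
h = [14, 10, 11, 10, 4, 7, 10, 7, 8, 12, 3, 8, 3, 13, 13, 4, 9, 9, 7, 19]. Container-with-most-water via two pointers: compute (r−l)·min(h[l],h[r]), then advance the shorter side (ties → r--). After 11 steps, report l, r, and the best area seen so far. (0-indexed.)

l=0 r=19: min(14,19)*19=266 best=266 *, l++
l=1 r=19: min(10,19)*18=180 best=266, l++
l=2 r=19: min(11,19)*17=187 best=266, l++
l=3 r=19: min(10,19)*16=160 best=266, l++
l=4 r=19: min(4,19)*15=60 best=266, l++
l=5 r=19: min(7,19)*14=98 best=266, l++
l=6 r=19: min(10,19)*13=130 best=266, l++
l=7 r=19: min(7,19)*12=84 best=266, l++
l=8 r=19: min(8,19)*11=88 best=266, l++
l=9 r=19: min(12,19)*10=120 best=266, l++
l=10 r=19: min(3,19)*9=27 best=266, l++

l=11, r=19, best area=266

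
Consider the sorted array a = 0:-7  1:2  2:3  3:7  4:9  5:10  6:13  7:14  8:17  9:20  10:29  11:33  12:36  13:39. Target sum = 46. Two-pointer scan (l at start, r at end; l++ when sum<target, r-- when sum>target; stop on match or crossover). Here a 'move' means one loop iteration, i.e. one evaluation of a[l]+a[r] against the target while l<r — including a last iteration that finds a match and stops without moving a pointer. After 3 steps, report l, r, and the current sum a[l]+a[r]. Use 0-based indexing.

[0,13] -7+39=32 <46 → l++
[1,13] 2+39=41 <46 → l++
[2,13] 3+39=42 <46 → l++

l=3, r=13, sum=46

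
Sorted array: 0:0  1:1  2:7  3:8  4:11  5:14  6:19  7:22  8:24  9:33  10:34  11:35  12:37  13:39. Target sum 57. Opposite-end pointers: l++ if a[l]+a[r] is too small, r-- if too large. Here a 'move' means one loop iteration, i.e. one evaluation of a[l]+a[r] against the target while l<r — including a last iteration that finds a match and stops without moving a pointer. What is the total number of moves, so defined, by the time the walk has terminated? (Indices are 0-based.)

l=0 r=13: 0+39=39 <57, l++
l=1 r=13: 1+39=40 <57, l++
l=2 r=13: 7+39=46 <57, l++
l=3 r=13: 8+39=47 <57, l++
l=4 r=13: 11+39=50 <57, l++
l=5 r=13: 14+39=53 <57, l++
l=6 r=13: 19+39=58 >57, r--
l=6 r=12: 19+37=56 <57, l++
l=7 r=12: 22+37=59 >57, r--
l=7 r=11: 22+35=57, found

10 moves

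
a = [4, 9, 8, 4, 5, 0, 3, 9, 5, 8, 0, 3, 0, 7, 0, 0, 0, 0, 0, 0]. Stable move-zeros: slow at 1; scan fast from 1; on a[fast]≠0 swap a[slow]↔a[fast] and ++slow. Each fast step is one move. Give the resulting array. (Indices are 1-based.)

(s=1,f=1) a[fast]=4≠0 swap→a[1]=4 → slow++,fast++
(s=2,f=2) a[fast]=9≠0 swap→a[2]=9 → slow++,fast++
(s=3,f=3) a[fast]=8≠0 swap→a[3]=8 → slow++,fast++
(s=4,f=4) a[fast]=4≠0 swap→a[4]=4 → slow++,fast++
(s=5,f=5) a[fast]=5≠0 swap→a[5]=5 → slow++,fast++
(s=6,f=6) a[fast]=0 → fast++
(s=6,f=7) a[fast]=3≠0 swap→a[6]=3 → slow++,fast++
(s=7,f=8) a[fast]=9≠0 swap→a[7]=9 → slow++,fast++
(s=8,f=9) a[fast]=5≠0 swap→a[8]=5 → slow++,fast++
(s=9,f=10) a[fast]=8≠0 swap→a[9]=8 → slow++,fast++
(s=10,f=11) a[fast]=0 → fast++
(s=10,f=12) a[fast]=3≠0 swap→a[10]=3 → slow++,fast++
(s=11,f=13) a[fast]=0 → fast++
(s=11,f=14) a[fast]=7≠0 swap→a[11]=7 → slow++,fast++
(s=12,f=15) a[fast]=0 → fast++
(s=12,f=16) a[fast]=0 → fast++
(s=12,f=17) a[fast]=0 → fast++
(s=12,f=18) a[fast]=0 → fast++
(s=12,f=19) a[fast]=0 → fast++
(s=12,f=20) a[fast]=0 → fast++

[4, 9, 8, 4, 5, 3, 9, 5, 8, 3, 7, 0, 0, 0, 0, 0, 0, 0, 0, 0]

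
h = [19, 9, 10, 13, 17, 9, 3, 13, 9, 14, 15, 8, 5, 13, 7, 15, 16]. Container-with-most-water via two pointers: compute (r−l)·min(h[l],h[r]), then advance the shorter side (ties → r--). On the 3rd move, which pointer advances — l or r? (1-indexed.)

[1,17] min(19,16)*16=256 best=256 * → r--
[1,16] min(19,15)*15=225 best=256 → r--
[1,15] min(19,7)*14=98 best=256 → r--

r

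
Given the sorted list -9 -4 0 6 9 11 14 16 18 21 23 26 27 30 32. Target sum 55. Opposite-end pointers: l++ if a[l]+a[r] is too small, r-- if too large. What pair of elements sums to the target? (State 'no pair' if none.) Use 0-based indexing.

l=0 r=14: -9+32=23 <55, l++
l=1 r=14: -4+32=28 <55, l++
l=2 r=14: 0+32=32 <55, l++
l=3 r=14: 6+32=38 <55, l++
l=4 r=14: 9+32=41 <55, l++
l=5 r=14: 11+32=43 <55, l++
l=6 r=14: 14+32=46 <55, l++
l=7 r=14: 16+32=48 <55, l++
l=8 r=14: 18+32=50 <55, l++
l=9 r=14: 21+32=53 <55, l++
l=10 r=14: 23+32=55, found

(23, 32)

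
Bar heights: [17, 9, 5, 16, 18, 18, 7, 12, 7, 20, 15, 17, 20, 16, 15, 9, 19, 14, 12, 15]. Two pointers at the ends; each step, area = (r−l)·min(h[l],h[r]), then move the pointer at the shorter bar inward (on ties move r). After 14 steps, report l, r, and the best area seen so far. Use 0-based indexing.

l=9, r=14, best area=285

l=0 r=19: min(17,15)*19=285 best=285 *, r--
l=0 r=18: min(17,12)*18=216 best=285, r--
l=0 r=17: min(17,14)*17=238 best=285, r--
l=0 r=16: min(17,19)*16=272 best=285, l++
l=1 r=16: min(9,19)*15=135 best=285, l++
l=2 r=16: min(5,19)*14=70 best=285, l++
l=3 r=16: min(16,19)*13=208 best=285, l++
l=4 r=16: min(18,19)*12=216 best=285, l++
l=5 r=16: min(18,19)*11=198 best=285, l++
l=6 r=16: min(7,19)*10=70 best=285, l++
l=7 r=16: min(12,19)*9=108 best=285, l++
l=8 r=16: min(7,19)*8=56 best=285, l++
l=9 r=16: min(20,19)*7=133 best=285, r--
l=9 r=15: min(20,9)*6=54 best=285, r--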